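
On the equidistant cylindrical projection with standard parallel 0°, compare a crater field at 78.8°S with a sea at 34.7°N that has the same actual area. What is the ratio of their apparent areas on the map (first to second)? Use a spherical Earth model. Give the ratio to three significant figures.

4.23

For the equirectangular projection with φ₀ = 0 (plate carrée), h = 1 along meridians and k = sec φ along parallels.
Areal scale at 78.8°: h·k = 1.000 × 5.148 = 5.148.
Areal scale at 34.7°: h·k = 1.000 × 1.216 = 1.216.
Ratio = 5.148/1.216 ≈ 4.23.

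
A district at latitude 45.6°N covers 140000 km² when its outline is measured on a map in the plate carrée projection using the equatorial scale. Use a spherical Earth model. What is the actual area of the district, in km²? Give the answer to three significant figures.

In the plate carrée (x = Rλ, y = Rφ), meridians are true-scale (h = 1) and parallels are stretched by k = sec φ.
Areal scale = h·k = 1 × sec φ; at 45.6°, h = 1.000, k = 1.429, so h·k = 1.429.
True area = apparent / (areal scale) = 140000 / 1.429 ≈ 98000 km².

98000 km²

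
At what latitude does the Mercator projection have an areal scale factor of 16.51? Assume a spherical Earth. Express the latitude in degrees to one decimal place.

75.8°

Mercator areal scale is sec²φ.
sec²φ = 16.51  ⇒  cos²φ = 0.06057  ⇒  cos φ = 0.2461.
φ = arccos(0.2461) ≈ 75.8°.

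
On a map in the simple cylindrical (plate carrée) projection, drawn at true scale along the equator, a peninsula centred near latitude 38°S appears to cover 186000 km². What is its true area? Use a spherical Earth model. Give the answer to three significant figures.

Plate carrée maps x = Rλ, y = Rφ. The meridian scale is h = 1 and the parallel scale is k = 1/cos φ = sec φ.
Areal scale = h·k = 1 × sec φ; at 38°, h = 1.000, k = 1.269, so h·k = 1.269.
True area = apparent / (areal scale) = 186000 / 1.269 ≈ 147000 km².

147000 km²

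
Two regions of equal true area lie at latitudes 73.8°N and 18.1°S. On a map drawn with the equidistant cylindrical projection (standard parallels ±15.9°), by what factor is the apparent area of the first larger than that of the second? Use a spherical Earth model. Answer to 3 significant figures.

3.41

The equidistant cylindrical projection with φ₀ = 15.9° has h = 1 (meridians true) and k = cos φ₀ / cos φ along parallels.
Areal scale at 73.8°: h·k = 1.000 × 3.447 = 3.447.
Areal scale at 18.1°: h·k = 1.000 × 1.012 = 1.012.
Ratio = 3.447/1.012 ≈ 3.41.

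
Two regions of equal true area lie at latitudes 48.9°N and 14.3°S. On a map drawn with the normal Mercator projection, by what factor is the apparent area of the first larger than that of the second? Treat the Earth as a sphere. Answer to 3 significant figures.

Mercator is conformal with k = sec φ, so areal scale = k² = sec²φ.
At 48.9°: sec²(48.9°) = 1/0.6574² = 2.314.
At 14.3°: sec²(14.3°) = 1/0.9690² = 1.065.
Ratio = 2.314/1.065 = cos²(14.3°)/cos²(48.9°) ≈ 2.17.

2.17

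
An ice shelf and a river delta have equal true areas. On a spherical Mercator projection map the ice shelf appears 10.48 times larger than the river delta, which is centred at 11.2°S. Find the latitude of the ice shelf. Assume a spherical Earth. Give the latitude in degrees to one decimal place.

72.4°

Mercator areal scale is sec²φ, so apparent-area ratio = sec²φ₁ / sec²φ₂ = cos²φ₂ / cos²φ₁.
cos²φ₂ / cos²φ₁ = 10.48  ⇒  cos φ₁ = cos 11.2° / √10.48 = 0.9810/3.237 = 0.3030.
φ₁ = arccos(0.3030) ≈ 72.4°.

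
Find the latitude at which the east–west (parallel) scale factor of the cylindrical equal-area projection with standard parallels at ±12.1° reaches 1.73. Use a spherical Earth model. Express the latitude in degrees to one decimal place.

55.6°

For cylindrical equal-area with standard parallel φ₀, h = cos φ / cos φ₀ and k = cos φ₀ / cos φ, so h·k = 1.
k = cos φ₀ / cos φ = 1.73  ⇒  cos φ = cos 12.1° / 1.73 = 0.5652.
φ = arccos(0.5652) ≈ 55.6°.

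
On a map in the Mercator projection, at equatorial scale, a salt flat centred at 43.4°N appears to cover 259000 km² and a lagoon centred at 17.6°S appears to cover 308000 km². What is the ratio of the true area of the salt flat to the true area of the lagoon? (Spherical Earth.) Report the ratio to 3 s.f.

Since Mercator area scale is 1/cos²φ, the true area equals the apparent area multiplied by cos²φ.
True area of salt flat: 259000 × cos²(43.4°) = 259000 × 0.5279 = 136700 km².
True area of lagoon: 308000 × cos²(17.6°) = 308000 × 0.9086 = 279800 km².
Ratio = 136700 / 279800 ≈ 0.489.

0.489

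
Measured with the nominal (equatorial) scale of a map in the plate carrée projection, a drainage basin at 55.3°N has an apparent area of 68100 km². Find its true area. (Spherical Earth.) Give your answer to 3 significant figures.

38800 km²

In the plate carrée (x = Rλ, y = Rφ), meridians are true-scale (h = 1) and parallels are stretched by k = sec φ.
Areal scale = h·k = 1 × sec φ; at 55.3°, h = 1.000, k = 1.757, so h·k = 1.757.
True area = apparent / (areal scale) = 68100 / 1.757 ≈ 38800 km².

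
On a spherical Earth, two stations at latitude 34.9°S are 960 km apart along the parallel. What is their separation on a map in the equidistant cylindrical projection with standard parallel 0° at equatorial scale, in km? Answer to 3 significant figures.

1170 km

For the equirectangular projection with φ₀ = 0 (plate carrée), h = 1 along meridians and k = sec φ along parallels.
Along the parallel, k = sec 34.9° = 1/0.8202 = 1.219.
Map distance = 960 × 1.219 ≈ 1170 km.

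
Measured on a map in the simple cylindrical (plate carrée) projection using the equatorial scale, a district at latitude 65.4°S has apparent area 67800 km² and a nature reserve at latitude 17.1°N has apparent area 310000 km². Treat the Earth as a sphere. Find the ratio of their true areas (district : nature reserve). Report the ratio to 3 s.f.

On the plate carrée, areal scale = h·k = 1 × sec φ, so true area = apparent × cos φ.
True area of district: 67800 × cos(65.4°) = 67800 × 0.4163 = 28220 km².
True area of nature reserve: 310000 × cos(17.1°) = 310000 × 0.9558 = 296300 km².
Ratio = 28220 / 296300 ≈ 0.0953.

0.0953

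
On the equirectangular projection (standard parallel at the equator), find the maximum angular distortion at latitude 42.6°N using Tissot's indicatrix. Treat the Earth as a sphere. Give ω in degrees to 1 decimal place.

17.5°

Plate carrée maps x = Rλ, y = Rφ. The meridian scale is h = 1 and the parallel scale is k = 1/cos φ = sec φ.
At 42.6°: h = 1.000, k = 1.359; principal scales a = 1.359, b = 1.000.
sin(ω/2) = (a − b)/(a + b) = 0.3585/2.359 = 0.1520, so ω = 2 arcsin(0.1520) ≈ 17.5°.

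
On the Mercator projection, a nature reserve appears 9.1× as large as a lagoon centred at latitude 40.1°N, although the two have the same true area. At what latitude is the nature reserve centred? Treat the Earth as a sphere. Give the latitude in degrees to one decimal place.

75.3°

For equal true areas on Mercator, apparent areas scale as sec²φ, so the ratio is cos²φ₂ / cos²φ₁.
cos²φ₂ / cos²φ₁ = 9.1  ⇒  cos φ₁ = cos 40.1° / √9.1 = 0.7649/3.017 = 0.2536.
φ₁ = arccos(0.2536) ≈ 75.3°.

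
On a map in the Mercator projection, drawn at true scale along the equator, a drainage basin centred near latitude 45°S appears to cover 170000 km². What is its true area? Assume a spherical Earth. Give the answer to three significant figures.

85000 km²

Mercator is conformal, so the point scale is isotropic: h = k = sec φ = 1/cos φ.
Areal scale = k² = sec²φ = 1/cos²(45°) = 1/0.7071² = 2.000.
True area = apparent / (areal scale) = 170000 / 2.000 ≈ 85000 km².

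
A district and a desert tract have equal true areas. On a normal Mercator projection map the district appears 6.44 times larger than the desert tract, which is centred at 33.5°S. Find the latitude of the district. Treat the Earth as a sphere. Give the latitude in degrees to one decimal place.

70.8°

Mercator areal scale is sec²φ, so apparent-area ratio = sec²φ₁ / sec²φ₂ = cos²φ₂ / cos²φ₁.
cos²φ₂ / cos²φ₁ = 6.44  ⇒  cos φ₁ = cos 33.5° / √6.44 = 0.8339/2.538 = 0.3286.
φ₁ = arccos(0.3286) ≈ 70.8°.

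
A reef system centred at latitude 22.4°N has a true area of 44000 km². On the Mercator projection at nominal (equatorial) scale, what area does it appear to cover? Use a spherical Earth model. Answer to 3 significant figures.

The Mercator projection is conformal; its linear scale factor is the same in every direction and equals sec φ = 1/cos φ.
Areal scale = k² = sec²φ = 1/cos²(22.4°) = 1/0.9245² = 1.170.
Apparent area = 44000 × 1.170 ≈ 51500 km².

51500 km²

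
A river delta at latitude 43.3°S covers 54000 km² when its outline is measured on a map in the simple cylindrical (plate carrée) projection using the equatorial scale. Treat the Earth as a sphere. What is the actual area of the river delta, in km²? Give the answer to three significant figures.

39300 km²

Plate carrée maps x = Rλ, y = Rφ. The meridian scale is h = 1 and the parallel scale is k = 1/cos φ = sec φ.
Areal scale = h·k = 1 × sec φ; at 43.3°, h = 1.000, k = 1.374, so h·k = 1.374.
True area = apparent / (areal scale) = 54000 / 1.374 ≈ 39300 km².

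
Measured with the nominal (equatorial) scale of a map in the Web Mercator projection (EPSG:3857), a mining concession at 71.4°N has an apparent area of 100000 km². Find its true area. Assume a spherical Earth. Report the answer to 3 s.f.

The Mercator projection is conformal; its linear scale factor is the same in every direction and equals sec φ = 1/cos φ.
Areal scale = k² = sec²φ = 1/cos²(71.4°) = 1/0.3190² = 9.829.
True area = apparent / (areal scale) = 100000 / 9.829 ≈ 10200 km².

10200 km²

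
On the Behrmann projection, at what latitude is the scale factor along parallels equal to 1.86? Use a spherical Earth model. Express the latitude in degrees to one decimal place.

62.3°

The Behrmann projection is cylindrical equal-area with φ₀ = 30°. Cylindrical equal-area (φ₀ = 30°): h = cos φ / cos 30° along meridians, k = cos 30° / cos φ along parallels; h·k = 1.
k = cos φ₀ / cos φ = 1.86  ⇒  cos φ = cos 30° / 1.86 = 0.4656.
φ = arccos(0.4656) ≈ 62.3°.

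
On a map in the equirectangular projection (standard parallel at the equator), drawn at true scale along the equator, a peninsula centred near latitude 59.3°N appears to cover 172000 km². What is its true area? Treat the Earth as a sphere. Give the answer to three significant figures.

In the plate carrée (x = Rλ, y = Rφ), meridians are true-scale (h = 1) and parallels are stretched by k = sec φ.
Areal scale = h·k = 1 × sec φ; at 59.3°, h = 1.000, k = 1.959, so h·k = 1.959.
True area = apparent / (areal scale) = 172000 / 1.959 ≈ 87800 km².

87800 km²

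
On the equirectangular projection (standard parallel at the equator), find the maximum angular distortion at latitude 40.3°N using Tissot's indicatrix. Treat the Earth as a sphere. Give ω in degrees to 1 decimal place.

In the plate carrée (x = Rλ, y = Rφ), meridians are true-scale (h = 1) and parallels are stretched by k = sec φ.
At 40.3°: h = 1.000, k = 1.311; principal scales a = 1.311, b = 1.000.
sin(ω/2) = (a − b)/(a + b) = 0.3112/2.311 = 0.1346, so ω = 2 arcsin(0.1346) ≈ 15.5°.

15.5°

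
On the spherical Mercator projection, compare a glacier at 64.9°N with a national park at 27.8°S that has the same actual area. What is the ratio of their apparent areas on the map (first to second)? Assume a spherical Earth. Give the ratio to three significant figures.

4.35

Mercator is conformal with k = sec φ, so areal scale = k² = sec²φ.
At 64.9°: sec²(64.9°) = 1/0.4242² = 5.557.
At 27.8°: sec²(27.8°) = 1/0.8846² = 1.278.
Ratio = 5.557/1.278 = cos²(27.8°)/cos²(64.9°) ≈ 4.35.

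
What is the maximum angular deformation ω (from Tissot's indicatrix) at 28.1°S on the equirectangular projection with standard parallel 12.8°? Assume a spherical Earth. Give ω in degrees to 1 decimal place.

5.7°

With standard parallel φ₀ = 12.8°, the equirectangular projection gives x = Rλ cos φ₀, y = Rφ, so h = 1 and k = cos 12.8° / cos φ.
At 28.1°: h = 1.000, k = 1.105; principal scales a = 1.105, b = 1.000.
sin(ω/2) = (a − b)/(a + b) = 0.1055/2.105 = 0.05009, so ω = 2 arcsin(0.05009) ≈ 5.7°.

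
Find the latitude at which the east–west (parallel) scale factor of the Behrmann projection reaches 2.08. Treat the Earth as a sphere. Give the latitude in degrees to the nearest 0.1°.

Behrmann is a cylindrical equal-area projection with standard parallels at ±30°. A cylindrical equal-area projection with standard parallel φ₀ has meridian scale h = cos φ / cos φ₀ and parallel scale k = cos φ₀ / cos φ (so areas are preserved, h·k = 1).
k = cos φ₀ / cos φ = 2.08  ⇒  cos φ = cos 30° / 2.08 = 0.4164.
φ = arccos(0.4164) ≈ 65.4°.

65.4°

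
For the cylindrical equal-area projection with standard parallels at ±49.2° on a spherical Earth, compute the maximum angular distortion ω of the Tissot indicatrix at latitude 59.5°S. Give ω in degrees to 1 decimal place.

28.6°

A cylindrical equal-area projection with standard parallel φ₀ has meridian scale h = cos φ / cos φ₀ and parallel scale k = cos φ₀ / cos φ (so areas are preserved, h·k = 1).
At 59.5°: h = 0.7767, k = 1.287; principal scales a = 1.287, b = 0.7767.
sin(ω/2) = (a − b)/(a + b) = 0.5107/2.064 = 0.2474, so ω = 2 arcsin(0.2474) ≈ 28.6°.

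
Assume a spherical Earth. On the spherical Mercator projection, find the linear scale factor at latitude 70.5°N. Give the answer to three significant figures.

3.00

The Mercator projection is conformal; its linear scale factor is the same in every direction and equals sec φ = 1/cos φ.
k = 1/cos 70.5° = 1/0.3338 = 2.996.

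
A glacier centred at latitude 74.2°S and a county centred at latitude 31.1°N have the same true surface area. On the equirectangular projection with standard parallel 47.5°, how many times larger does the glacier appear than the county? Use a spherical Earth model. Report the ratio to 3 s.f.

3.14

With standard parallel φ₀ = 47.5°, the equirectangular projection gives x = Rλ cos φ₀, y = Rφ, so h = 1 and k = cos 47.5° / cos φ.
Areal scale at 74.2°: h·k = 1.000 × 2.481 = 2.481.
Areal scale at 31.1°: h·k = 1.000 × 0.7890 = 0.7890.
Ratio = 2.481/0.7890 ≈ 3.14.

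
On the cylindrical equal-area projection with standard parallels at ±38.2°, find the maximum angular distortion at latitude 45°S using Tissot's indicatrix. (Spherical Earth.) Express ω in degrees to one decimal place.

A cylindrical equal-area projection with standard parallel φ₀ has meridian scale h = cos φ / cos φ₀ and parallel scale k = cos φ₀ / cos φ (so areas are preserved, h·k = 1).
At 45°: h = 0.8998, k = 1.111; principal scales a = 1.111, b = 0.8998.
sin(ω/2) = (a − b)/(a + b) = 0.2116/2.011 = 0.1052, so ω = 2 arcsin(0.1052) ≈ 12.1°.

12.1°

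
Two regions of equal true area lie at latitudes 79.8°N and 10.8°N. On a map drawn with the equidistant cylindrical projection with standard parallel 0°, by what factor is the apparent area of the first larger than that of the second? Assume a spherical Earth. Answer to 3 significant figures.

5.55

In the plate carrée (x = Rλ, y = Rφ), meridians are true-scale (h = 1) and parallels are stretched by k = sec φ.
Areal scale at 79.8°: h·k = 1.000 × 5.647 = 5.647.
Areal scale at 10.8°: h·k = 1.000 × 1.018 = 1.018.
Ratio = 5.647/1.018 ≈ 5.55.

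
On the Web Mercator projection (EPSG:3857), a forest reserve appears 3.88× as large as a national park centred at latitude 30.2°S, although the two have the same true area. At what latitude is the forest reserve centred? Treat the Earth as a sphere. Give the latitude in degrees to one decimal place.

64.0°

On Mercator, (apparent₁)/(apparent₂) = sec²φ₁ / sec²φ₂ when true areas are equal.
cos²φ₂ / cos²φ₁ = 3.88  ⇒  cos φ₁ = cos 30.2° / √3.88 = 0.8643/1.970 = 0.4388.
φ₁ = arccos(0.4388) ≈ 64.0°.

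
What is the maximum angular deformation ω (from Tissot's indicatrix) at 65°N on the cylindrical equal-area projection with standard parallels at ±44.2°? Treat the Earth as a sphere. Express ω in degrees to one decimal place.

A cylindrical equal-area projection with standard parallel φ₀ has meridian scale h = cos φ / cos φ₀ and parallel scale k = cos φ₀ / cos φ (so areas are preserved, h·k = 1).
At 65°: h = 0.5895, k = 1.696; principal scales a = 1.696, b = 0.5895.
sin(ω/2) = (a − b)/(a + b) = 1.107/2.286 = 0.4842, so ω = 2 arcsin(0.4842) ≈ 57.9°.

57.9°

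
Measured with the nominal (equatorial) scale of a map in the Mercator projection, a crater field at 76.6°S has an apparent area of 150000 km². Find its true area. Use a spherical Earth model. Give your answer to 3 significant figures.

Mercator is conformal, so the point scale is isotropic: h = k = sec φ = 1/cos φ.
Areal scale = k² = sec²φ = 1/cos²(76.6°) = 1/0.2317² = 18.62.
True area = apparent / (areal scale) = 150000 / 18.62 ≈ 8060 km².

8060 km²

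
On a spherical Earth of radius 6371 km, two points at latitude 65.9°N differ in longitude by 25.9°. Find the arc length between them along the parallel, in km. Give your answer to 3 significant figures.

Arc length along a parallel = R cos φ · Δλ (with Δλ in radians).
= 6371 × cos 65.9° × (25.9° × π/180) = 6371 × 0.4083 × 0.4520 ≈ 1180 km.

1180 km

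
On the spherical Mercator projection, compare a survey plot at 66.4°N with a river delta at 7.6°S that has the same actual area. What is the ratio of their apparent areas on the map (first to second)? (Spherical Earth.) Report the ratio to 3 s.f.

6.13

On Mercator, area is exaggerated by sec²φ = 1/cos²φ.
At 66.4°: sec²(66.4°) = 1/0.4003² = 6.239.
At 7.6°: sec²(7.6°) = 1/0.9912² = 1.018.
Ratio = 6.239/1.018 = cos²(7.6°)/cos²(66.4°) ≈ 6.13.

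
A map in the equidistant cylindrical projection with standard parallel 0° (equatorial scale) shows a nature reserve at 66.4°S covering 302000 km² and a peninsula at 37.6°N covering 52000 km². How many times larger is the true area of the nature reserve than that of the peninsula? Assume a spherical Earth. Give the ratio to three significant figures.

2.93

On the plate carrée, areal scale = h·k = 1 × sec φ, so true area = apparent × cos φ.
True area of nature reserve: 302000 × cos(66.4°) = 302000 × 0.4003 = 120900 km².
True area of peninsula: 52000 × cos(37.6°) = 52000 × 0.7923 = 41200 km².
Ratio = 120900 / 41200 ≈ 2.93.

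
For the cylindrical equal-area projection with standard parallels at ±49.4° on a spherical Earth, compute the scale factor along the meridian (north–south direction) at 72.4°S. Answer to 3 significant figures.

For cylindrical equal-area with standard parallel φ₀, h = cos φ / cos φ₀ and k = cos φ₀ / cos φ, so h·k = 1.
h = cos 72.4° / cos 49.4° = 0.3024/0.6508 = 0.4646.

0.465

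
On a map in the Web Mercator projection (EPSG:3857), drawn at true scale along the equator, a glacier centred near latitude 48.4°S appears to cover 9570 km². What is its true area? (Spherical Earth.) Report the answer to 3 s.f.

Mercator is conformal, so the point scale is isotropic: h = k = sec φ = 1/cos φ.
Areal scale = k² = sec²φ = 1/cos²(48.4°) = 1/0.6639² = 2.269.
True area = apparent / (areal scale) = 9570 / 2.269 ≈ 4220 km².

4220 km²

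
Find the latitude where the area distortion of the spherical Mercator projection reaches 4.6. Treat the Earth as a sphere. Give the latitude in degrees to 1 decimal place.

Mercator areal scale is sec²φ.
sec²φ = 4.6  ⇒  cos²φ = 0.2174  ⇒  cos φ = 0.4663.
φ = arccos(0.4663) ≈ 62.2°.

62.2°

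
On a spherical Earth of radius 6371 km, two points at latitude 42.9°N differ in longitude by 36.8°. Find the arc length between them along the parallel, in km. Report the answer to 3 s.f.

3000 km

Arc length along a parallel = R cos φ · Δλ (with Δλ in radians).
= 6371 × cos 42.9° × (36.8° × π/180) = 6371 × 0.7325 × 0.6423 ≈ 3000 km.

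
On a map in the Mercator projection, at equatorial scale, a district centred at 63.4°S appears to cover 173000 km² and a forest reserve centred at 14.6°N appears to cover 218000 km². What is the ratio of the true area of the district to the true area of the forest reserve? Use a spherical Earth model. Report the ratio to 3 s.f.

Mercator's areal exaggeration is sec²φ; hence true area = (apparent area) · cos²φ.
True area of district: 173000 × cos²(63.4°) = 173000 × 0.2005 = 34680 km².
True area of forest reserve: 218000 × cos²(14.6°) = 218000 × 0.9365 = 204100 km².
Ratio = 34680 / 204100 ≈ 0.170.

0.170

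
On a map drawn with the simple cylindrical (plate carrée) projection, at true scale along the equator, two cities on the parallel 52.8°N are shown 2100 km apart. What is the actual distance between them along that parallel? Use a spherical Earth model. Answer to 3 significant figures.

In the plate carrée (x = Rλ, y = Rφ), meridians are true-scale (h = 1) and parallels are stretched by k = sec φ.
Along the parallel at 52.8°, map distances are exaggerated by k = sec 52.8° = 1.654.
True distance = 2100 / 1.654 = 2100 × cos 52.8° ≈ 1270 km.

1270 km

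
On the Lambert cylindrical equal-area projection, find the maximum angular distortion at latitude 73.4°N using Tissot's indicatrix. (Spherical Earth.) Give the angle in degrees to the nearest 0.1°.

116.2°

The Lambert cylindrical equal-area projection is the cylindrical equal-area projection with its standard parallel at the equator (φ₀ = 0). A cylindrical equal-area projection with standard parallel φ₀ has meridian scale h = cos φ / cos φ₀ and parallel scale k = cos φ₀ / cos φ (so areas are preserved, h·k = 1).
At 73.4°: h = 0.2857, k = 3.500; principal scales a = 3.500, b = 0.2857.
sin(ω/2) = (a − b)/(a + b) = 3.215/3.786 = 0.8491, so ω = 2 arcsin(0.8491) ≈ 116.2°.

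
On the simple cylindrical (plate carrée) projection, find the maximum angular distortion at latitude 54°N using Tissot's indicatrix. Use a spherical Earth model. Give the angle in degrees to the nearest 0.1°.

In the plate carrée (x = Rλ, y = Rφ), meridians are true-scale (h = 1) and parallels are stretched by k = sec φ.
At 54°: h = 1.000, k = 1.701; principal scales a = 1.701, b = 1.000.
sin(ω/2) = (a − b)/(a + b) = 0.7013/2.701 = 0.2596, so ω = 2 arcsin(0.2596) ≈ 30.1°.

30.1°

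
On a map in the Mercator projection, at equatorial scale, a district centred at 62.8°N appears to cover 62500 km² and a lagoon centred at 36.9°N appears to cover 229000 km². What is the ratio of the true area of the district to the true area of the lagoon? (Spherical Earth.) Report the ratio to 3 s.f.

0.0892

On Mercator the areal scale is sec²φ, so true area = apparent × cos²φ.
True area of district: 62500 × cos²(62.8°) = 62500 × 0.2089 = 13060 km².
True area of lagoon: 229000 × cos²(36.9°) = 229000 × 0.6395 = 146400 km².
Ratio = 13060 / 146400 ≈ 0.0892.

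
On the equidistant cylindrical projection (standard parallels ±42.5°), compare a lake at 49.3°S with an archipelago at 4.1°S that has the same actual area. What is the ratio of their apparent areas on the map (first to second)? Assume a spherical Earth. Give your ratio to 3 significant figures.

1.53

In the equirectangular projection with standard parallel φ₀ = 42.5° (x = Rλ cos φ₀, y = Rφ), meridians are true-scale (h = 1) and the parallel scale is k = cos φ₀ / cos φ.
Areal scale at 49.3°: h·k = 1.000 × 1.131 = 1.131.
Areal scale at 4.1°: h·k = 1.000 × 0.7392 = 0.7392.
Ratio = 1.131/0.7392 ≈ 1.53.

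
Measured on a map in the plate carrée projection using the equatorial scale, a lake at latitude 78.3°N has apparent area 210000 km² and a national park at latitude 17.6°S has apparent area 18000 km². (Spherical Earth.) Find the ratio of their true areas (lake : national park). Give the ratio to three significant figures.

2.48

On the plate carrée, areal scale = h·k = 1 × sec φ, so true area = apparent × cos φ.
True area of lake: 210000 × cos(78.3°) = 210000 × 0.2028 = 42590 km².
True area of national park: 18000 × cos(17.6°) = 18000 × 0.9532 = 17160 km².
Ratio = 42590 / 17160 ≈ 2.48.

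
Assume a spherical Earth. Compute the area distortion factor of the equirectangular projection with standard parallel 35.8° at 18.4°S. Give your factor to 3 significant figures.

0.855

With standard parallel φ₀ = 35.8°, the equirectangular projection gives x = Rλ cos φ₀, y = Rφ, so h = 1 and k = cos 35.8° / cos φ.
Areal scale = h·k = 1 × cos φ₀ / cos φ; at 18.4°, h = 1.000, k = 0.8548, so h·k = 0.8548.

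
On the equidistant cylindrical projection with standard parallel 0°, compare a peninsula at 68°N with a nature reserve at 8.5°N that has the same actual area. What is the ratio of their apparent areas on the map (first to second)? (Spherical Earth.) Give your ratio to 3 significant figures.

2.64

Plate carrée maps x = Rλ, y = Rφ. The meridian scale is h = 1 and the parallel scale is k = 1/cos φ = sec φ.
Areal scale at 68°: h·k = 1.000 × 2.669 = 2.669.
Areal scale at 8.5°: h·k = 1.000 × 1.011 = 1.011.
Ratio = 2.669/1.011 ≈ 2.64.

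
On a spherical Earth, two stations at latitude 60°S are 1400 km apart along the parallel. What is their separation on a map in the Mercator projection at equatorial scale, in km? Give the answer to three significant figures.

For Mercator, h = k = sec φ (a conformal cylindrical projection has a single point scale, 1/cos φ).
Along the parallel, k = sec 60° = 1/0.5000 = 2.000.
Map distance = 1400 × 2.000 ≈ 2800 km.

2800 km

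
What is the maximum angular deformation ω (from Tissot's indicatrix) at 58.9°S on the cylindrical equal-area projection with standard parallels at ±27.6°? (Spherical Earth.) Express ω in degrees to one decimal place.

A cylindrical equal-area projection with standard parallel φ₀ has meridian scale h = cos φ / cos φ₀ and parallel scale k = cos φ₀ / cos φ (so areas are preserved, h·k = 1).
At 58.9°: h = 0.5829, k = 1.716; principal scales a = 1.716, b = 0.5829.
sin(ω/2) = (a − b)/(a + b) = 1.133/2.299 = 0.4928, so ω = 2 arcsin(0.4928) ≈ 59.1°.

59.1°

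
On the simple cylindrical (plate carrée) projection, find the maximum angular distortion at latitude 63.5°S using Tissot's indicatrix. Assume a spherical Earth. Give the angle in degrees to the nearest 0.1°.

45.0°

For the equirectangular projection with φ₀ = 0 (plate carrée), h = 1 along meridians and k = sec φ along parallels.
At 63.5°: h = 1.000, k = 2.241; principal scales a = 2.241, b = 1.000.
sin(ω/2) = (a − b)/(a + b) = 1.241/3.241 = 0.3829, so ω = 2 arcsin(0.3829) ≈ 45.0°.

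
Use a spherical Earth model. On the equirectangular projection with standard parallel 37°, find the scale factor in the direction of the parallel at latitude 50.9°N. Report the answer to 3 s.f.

1.27

With standard parallel φ₀ = 37°, the equirectangular projection gives x = Rλ cos φ₀, y = Rφ, so h = 1 and k = cos 37° / cos φ.
k = cos 37° / cos 50.9° = 0.7986/0.6307 = 1.266.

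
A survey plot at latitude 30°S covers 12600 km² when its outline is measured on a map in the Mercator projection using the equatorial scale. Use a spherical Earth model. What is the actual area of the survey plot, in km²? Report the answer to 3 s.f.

9450 km²

For Mercator, h = k = sec φ (a conformal cylindrical projection has a single point scale, 1/cos φ).
Areal scale = k² = sec²φ = 1/cos²(30°) = 1/0.8660² = 1.333.
True area = apparent / (areal scale) = 12600 / 1.333 ≈ 9450 km².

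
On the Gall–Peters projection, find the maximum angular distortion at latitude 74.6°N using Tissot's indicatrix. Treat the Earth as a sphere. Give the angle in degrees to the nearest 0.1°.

Gall–Peters is a cylindrical equal-area projection with standard parallels at ±45°. A cylindrical equal-area projection with standard parallel φ₀ has meridian scale h = cos φ / cos φ₀ and parallel scale k = cos φ₀ / cos φ (so areas are preserved, h·k = 1).
At 74.6°: h = 0.3756, k = 2.663; principal scales a = 2.663, b = 0.3756.
sin(ω/2) = (a − b)/(a + b) = 2.287/3.038 = 0.7528, so ω = 2 arcsin(0.7528) ≈ 97.7°.

97.7°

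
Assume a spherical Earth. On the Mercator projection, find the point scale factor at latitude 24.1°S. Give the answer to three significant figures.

Mercator is conformal, so the point scale is isotropic: h = k = sec φ = 1/cos φ.
k = 1/cos 24.1° = 1/0.9128 = 1.095.

1.10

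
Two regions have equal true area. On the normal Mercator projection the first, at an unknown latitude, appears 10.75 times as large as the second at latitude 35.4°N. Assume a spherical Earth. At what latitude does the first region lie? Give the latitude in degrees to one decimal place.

75.6°

For equal true areas on Mercator, apparent areas scale as sec²φ, so the ratio is cos²φ₂ / cos²φ₁.
cos²φ₂ / cos²φ₁ = 10.75  ⇒  cos φ₁ = cos 35.4° / √10.75 = 0.8151/3.279 = 0.2486.
φ₁ = arccos(0.2486) ≈ 75.6°.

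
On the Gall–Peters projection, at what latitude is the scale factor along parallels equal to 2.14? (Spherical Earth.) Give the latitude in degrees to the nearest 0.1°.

70.7°

The Gall–Peters projection is cylindrical equal-area with φ₀ = 45°. For cylindrical equal-area with standard parallel φ₀, h = cos φ / cos φ₀ and k = cos φ₀ / cos φ, so h·k = 1.
k = cos φ₀ / cos φ = 2.14  ⇒  cos φ = cos 45° / 2.14 = 0.3304.
φ = arccos(0.3304) ≈ 70.7°.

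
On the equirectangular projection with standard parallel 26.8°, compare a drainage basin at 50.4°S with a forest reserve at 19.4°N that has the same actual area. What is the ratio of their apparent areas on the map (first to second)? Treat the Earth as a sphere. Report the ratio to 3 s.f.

In the equirectangular projection with standard parallel φ₀ = 26.8° (x = Rλ cos φ₀, y = Rφ), meridians are true-scale (h = 1) and the parallel scale is k = cos φ₀ / cos φ.
Areal scale at 50.4°: h·k = 1.000 × 1.400 = 1.400.
Areal scale at 19.4°: h·k = 1.000 × 0.9463 = 0.9463.
Ratio = 1.400/0.9463 ≈ 1.48.

1.48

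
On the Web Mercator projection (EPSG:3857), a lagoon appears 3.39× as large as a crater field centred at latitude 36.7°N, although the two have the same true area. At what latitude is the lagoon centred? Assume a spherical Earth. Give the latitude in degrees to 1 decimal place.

On Mercator, (apparent₁)/(apparent₂) = sec²φ₁ / sec²φ₂ when true areas are equal.
cos²φ₂ / cos²φ₁ = 3.39  ⇒  cos φ₁ = cos 36.7° / √3.39 = 0.8018/1.841 = 0.4355.
φ₁ = arccos(0.4355) ≈ 64.2°.

64.2°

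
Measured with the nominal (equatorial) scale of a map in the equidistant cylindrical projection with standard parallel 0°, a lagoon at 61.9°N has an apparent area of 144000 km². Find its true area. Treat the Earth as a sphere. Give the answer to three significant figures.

In the plate carrée (x = Rλ, y = Rφ), meridians are true-scale (h = 1) and parallels are stretched by k = sec φ.
Areal scale = h·k = 1 × sec φ; at 61.9°, h = 1.000, k = 2.123, so h·k = 2.123.
True area = apparent / (areal scale) = 144000 / 2.123 ≈ 67800 km².

67800 km²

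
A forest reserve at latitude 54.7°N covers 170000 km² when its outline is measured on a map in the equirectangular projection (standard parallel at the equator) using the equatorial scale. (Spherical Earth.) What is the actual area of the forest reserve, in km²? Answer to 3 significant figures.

98200 km²

Plate carrée maps x = Rλ, y = Rφ. The meridian scale is h = 1 and the parallel scale is k = 1/cos φ = sec φ.
Areal scale = h·k = 1 × sec φ; at 54.7°, h = 1.000, k = 1.731, so h·k = 1.731.
True area = apparent / (areal scale) = 170000 / 1.731 ≈ 98200 km².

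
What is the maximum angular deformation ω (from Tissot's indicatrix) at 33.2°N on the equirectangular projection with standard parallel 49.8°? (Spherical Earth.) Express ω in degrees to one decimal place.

14.8°

With standard parallel φ₀ = 49.8°, the equirectangular projection gives x = Rλ cos φ₀, y = Rφ, so h = 1 and k = cos 49.8° / cos φ.
At 33.2°: h = 1.000, k = 0.7714; principal scales a = 1.000, b = 0.7714.
sin(ω/2) = (a − b)/(a + b) = 0.2286/1.771 = 0.1291, so ω = 2 arcsin(0.1291) ≈ 14.8°.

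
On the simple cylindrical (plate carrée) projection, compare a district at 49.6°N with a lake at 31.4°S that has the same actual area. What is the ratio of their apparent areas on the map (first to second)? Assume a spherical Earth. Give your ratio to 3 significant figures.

Plate carrée maps x = Rλ, y = Rφ. The meridian scale is h = 1 and the parallel scale is k = 1/cos φ = sec φ.
Areal scale at 49.6°: h·k = 1.000 × 1.543 = 1.543.
Areal scale at 31.4°: h·k = 1.000 × 1.172 = 1.172.
Ratio = 1.543/1.172 ≈ 1.32.

1.32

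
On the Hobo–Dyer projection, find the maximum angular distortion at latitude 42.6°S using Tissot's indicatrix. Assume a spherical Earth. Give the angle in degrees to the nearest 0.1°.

8.6°

Hobo–Dyer is a cylindrical equal-area projection with standard parallels at ±37.5°. Cylindrical equal-area (φ₀ = 37.5°): h = cos φ / cos 37.5° along meridians, k = cos 37.5° / cos φ along parallels; h·k = 1.
At 42.6°: h = 0.9278, k = 1.078; principal scales a = 1.078, b = 0.9278.
sin(ω/2) = (a − b)/(a + b) = 0.1500/2.006 = 0.07477, so ω = 2 arcsin(0.07477) ≈ 8.6°.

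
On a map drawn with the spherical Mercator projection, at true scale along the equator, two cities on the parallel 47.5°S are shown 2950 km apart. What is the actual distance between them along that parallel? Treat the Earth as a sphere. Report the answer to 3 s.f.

Mercator is conformal, so the point scale is isotropic: h = k = sec φ = 1/cos φ.
Along the parallel at 47.5°, map distances are exaggerated by k = sec 47.5° = 1.480.
True distance = 2950 / 1.480 = 2950 × cos 47.5° ≈ 1990 km.

1990 km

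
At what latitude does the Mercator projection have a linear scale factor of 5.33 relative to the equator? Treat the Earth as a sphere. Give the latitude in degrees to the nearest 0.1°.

Mercator scale is k = sec φ = 1/cos φ.
1/cos φ = 5.33  ⇒  cos φ = 0.1876  ⇒  φ = arccos(0.1876) ≈ 79.2°.

79.2°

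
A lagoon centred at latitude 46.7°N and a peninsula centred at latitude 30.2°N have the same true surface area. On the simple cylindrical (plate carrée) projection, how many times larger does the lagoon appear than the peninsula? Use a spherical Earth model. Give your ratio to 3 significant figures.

1.26

Plate carrée maps x = Rλ, y = Rφ. The meridian scale is h = 1 and the parallel scale is k = 1/cos φ = sec φ.
Areal scale at 46.7°: h·k = 1.000 × 1.458 = 1.458.
Areal scale at 30.2°: h·k = 1.000 × 1.157 = 1.157.
Ratio = 1.458/1.157 ≈ 1.26.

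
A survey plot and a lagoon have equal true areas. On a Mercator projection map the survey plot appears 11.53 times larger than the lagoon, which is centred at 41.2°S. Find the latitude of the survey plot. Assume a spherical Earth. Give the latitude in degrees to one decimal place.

On Mercator, (apparent₁)/(apparent₂) = sec²φ₁ / sec²φ₂ when true areas are equal.
cos²φ₂ / cos²φ₁ = 11.53  ⇒  cos φ₁ = cos 41.2° / √11.53 = 0.7524/3.396 = 0.2216.
φ₁ = arccos(0.2216) ≈ 77.2°.

77.2°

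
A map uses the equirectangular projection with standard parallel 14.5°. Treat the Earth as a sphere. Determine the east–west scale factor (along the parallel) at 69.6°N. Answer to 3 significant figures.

With standard parallel φ₀ = 14.5°, the equirectangular projection gives x = Rλ cos φ₀, y = Rφ, so h = 1 and k = cos 14.5° / cos φ.
k = cos 14.5° / cos 69.6° = 0.9681/0.3486 = 2.777.

2.78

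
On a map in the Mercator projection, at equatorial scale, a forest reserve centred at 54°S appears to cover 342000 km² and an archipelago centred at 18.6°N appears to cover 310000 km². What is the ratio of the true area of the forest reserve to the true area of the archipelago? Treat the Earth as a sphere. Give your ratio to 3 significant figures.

0.424

Since Mercator area scale is 1/cos²φ, the true area equals the apparent area multiplied by cos²φ.
True area of forest reserve: 342000 × cos²(54°) = 342000 × 0.3455 = 118200 km².
True area of archipelago: 310000 × cos²(18.6°) = 310000 × 0.8983 = 278500 km².
Ratio = 118200 / 278500 ≈ 0.424.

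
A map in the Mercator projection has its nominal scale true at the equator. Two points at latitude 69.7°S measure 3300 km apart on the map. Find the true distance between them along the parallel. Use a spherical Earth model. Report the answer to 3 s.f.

1140 km

The Mercator projection is conformal; its linear scale factor is the same in every direction and equals sec φ = 1/cos φ.
Along the parallel at 69.7°, map distances are exaggerated by k = sec 69.7° = 2.882.
True distance = 3300 / 2.882 = 3300 × cos 69.7° ≈ 1140 km.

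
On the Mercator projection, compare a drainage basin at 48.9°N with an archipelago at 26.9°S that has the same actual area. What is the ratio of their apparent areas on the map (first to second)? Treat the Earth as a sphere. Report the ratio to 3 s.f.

1.84

Mercator is conformal with k = sec φ, so areal scale = k² = sec²φ.
At 48.9°: sec²(48.9°) = 1/0.6574² = 2.314.
At 26.9°: sec²(26.9°) = 1/0.8918² = 1.257.
Ratio = 2.314/1.257 = cos²(26.9°)/cos²(48.9°) ≈ 1.84.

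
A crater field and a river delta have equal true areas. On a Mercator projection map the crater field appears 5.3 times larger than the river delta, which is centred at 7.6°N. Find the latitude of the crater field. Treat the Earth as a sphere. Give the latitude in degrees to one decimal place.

On Mercator, (apparent₁)/(apparent₂) = sec²φ₁ / sec²φ₂ when true areas are equal.
cos²φ₂ / cos²φ₁ = 5.3  ⇒  cos φ₁ = cos 7.6° / √5.3 = 0.9912/2.302 = 0.4306.
φ₁ = arccos(0.4306) ≈ 64.5°.

64.5°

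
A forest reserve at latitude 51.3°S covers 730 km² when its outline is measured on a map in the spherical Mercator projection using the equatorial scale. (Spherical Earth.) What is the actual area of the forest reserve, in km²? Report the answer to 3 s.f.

285 km²

Mercator is conformal, so the point scale is isotropic: h = k = sec φ = 1/cos φ.
Areal scale = k² = sec²φ = 1/cos²(51.3°) = 1/0.6252² = 2.558.
True area = apparent / (areal scale) = 730 / 2.558 ≈ 285 km².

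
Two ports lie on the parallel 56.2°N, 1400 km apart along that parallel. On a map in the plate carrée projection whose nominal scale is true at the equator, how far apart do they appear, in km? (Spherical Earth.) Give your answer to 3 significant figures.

2520 km

Plate carrée maps x = Rλ, y = Rφ. The meridian scale is h = 1 and the parallel scale is k = 1/cos φ = sec φ.
Along the parallel, k = sec 56.2° = 1/0.5563 = 1.798.
Map distance = 1400 × 1.798 ≈ 2520 km.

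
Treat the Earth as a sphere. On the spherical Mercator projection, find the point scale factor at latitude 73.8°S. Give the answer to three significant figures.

The Mercator projection is conformal; its linear scale factor is the same in every direction and equals sec φ = 1/cos φ.
k = 1/cos 73.8° = 1/0.2790 = 3.584.

3.58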